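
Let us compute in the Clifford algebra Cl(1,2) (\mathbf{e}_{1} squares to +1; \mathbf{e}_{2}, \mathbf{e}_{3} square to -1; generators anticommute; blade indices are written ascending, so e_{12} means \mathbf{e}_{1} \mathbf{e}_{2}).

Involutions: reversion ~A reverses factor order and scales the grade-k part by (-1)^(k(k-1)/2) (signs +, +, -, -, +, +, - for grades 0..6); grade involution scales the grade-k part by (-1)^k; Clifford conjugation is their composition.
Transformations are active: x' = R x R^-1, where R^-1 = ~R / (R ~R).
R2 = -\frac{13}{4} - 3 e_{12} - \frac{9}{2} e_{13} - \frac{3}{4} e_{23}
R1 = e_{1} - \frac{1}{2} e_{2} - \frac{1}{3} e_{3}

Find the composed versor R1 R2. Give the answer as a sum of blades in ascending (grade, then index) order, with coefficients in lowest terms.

Distribute over the terms of R1 (each basis-blade product reordered to ascending indices, repeated generators contracted through their squares):
(e_{1}) R2 = -\frac{13}{4} e_{1} - 3 e_{2} - \frac{9}{2} e_{3} - \frac{3}{4} e_{123}
(-\frac{1}{2} e_{2}) R2 = \frac{3}{2} e_{1} + \frac{13}{8} e_{2} - \frac{3}{8} e_{3} - \frac{9}{4} e_{123}
(-\frac{1}{3} e_{3}) R2 = \frac{3}{2} e_{1} + \frac{1}{4} e_{2} + \frac{13}{12} e_{3} + e_{123}
Summing the partial products and collecting blades:
Answer: -\frac{1}{4} e_{1} - \frac{9}{8} e_{2} - \frac{91}{24} e_{3} - 2 e_{123}


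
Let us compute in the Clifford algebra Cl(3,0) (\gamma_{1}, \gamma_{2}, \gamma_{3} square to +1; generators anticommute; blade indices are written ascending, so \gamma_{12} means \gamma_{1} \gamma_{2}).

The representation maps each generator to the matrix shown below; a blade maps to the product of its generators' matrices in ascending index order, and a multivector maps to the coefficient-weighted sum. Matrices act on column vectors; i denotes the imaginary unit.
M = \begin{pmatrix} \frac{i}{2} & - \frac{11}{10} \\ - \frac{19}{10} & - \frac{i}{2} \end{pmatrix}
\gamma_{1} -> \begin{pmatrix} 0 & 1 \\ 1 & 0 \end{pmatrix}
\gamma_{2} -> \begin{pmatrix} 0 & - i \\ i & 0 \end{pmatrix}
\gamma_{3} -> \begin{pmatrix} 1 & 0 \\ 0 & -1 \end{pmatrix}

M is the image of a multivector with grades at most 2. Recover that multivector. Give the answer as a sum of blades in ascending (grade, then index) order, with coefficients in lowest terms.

Method: 1, rho(\gamma_{1}), rho(\gamma_{2}), rho(\gamma_{3}) form a trace-orthogonal basis of the 2x2 complex matrices (tr(X Y) = 2 if X = Y, else 0), so M = m0*1 + m1*rho(\gamma_{1}) + m2*rho(\gamma_{2}) + m3*rho(\gamma_{3}) with m0 = tr(M)/2 = 0, m1 = tr(M rho(\gamma_{1}))/2 = - \frac{3}{2}, m2 = tr(M rho(\gamma_{2}))/2 = \frac{2 i}{5}, m3 = tr(M rho(\gamma_{3}))/2 = \frac{i}{2}.
Multiplying table entries, the bivector images are rho(\gamma_{12}) = i*rho(\gamma_{3}), rho(\gamma_{13}) = -i*rho(\gamma_{2}), rho(\gamma_{23}) = i*rho(\gamma_{1}); with real blade coefficients the real parts of m0..m3 are the coefficients of 1, \gamma_{1}, \gamma_{2}, \gamma_{3} and the imaginary parts give the bivectors (\gamma_{23}: Im m1, \gamma_{13}: -Im m2, \gamma_{12}: Im m3).
Answer: -\frac{3}{2} \gamma_{1} + \frac{1}{2} \gamma_{12} - \frac{2}{5} \gamma_{13}


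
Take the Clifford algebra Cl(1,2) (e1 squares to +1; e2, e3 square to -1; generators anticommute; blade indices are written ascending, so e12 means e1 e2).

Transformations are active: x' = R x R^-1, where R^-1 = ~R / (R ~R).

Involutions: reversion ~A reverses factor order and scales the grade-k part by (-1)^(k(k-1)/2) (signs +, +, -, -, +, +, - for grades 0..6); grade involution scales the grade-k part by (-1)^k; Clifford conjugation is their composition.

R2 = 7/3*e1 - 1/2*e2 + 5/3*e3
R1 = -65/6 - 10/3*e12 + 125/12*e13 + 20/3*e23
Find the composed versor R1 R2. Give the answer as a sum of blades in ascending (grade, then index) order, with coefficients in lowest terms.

Distribute over the terms of R2 (each basis-blade product reordered to ascending indices, repeated generators contracted through their squares):
R1 (7/3*e1) = -455/18*e1 + 70/9*e2 - 875/36*e3 + 140/9*e123
R1 (-1/2*e2) = -5/3*e1 + 65/12*e2 - 10/3*e3 + 125/24*e123
R1 (5/3*e3) = -625/36*e1 - 100/9*e2 - 325/18*e3 - 50/9*e123
Summing the partial products and collecting blades:
Answer: -1595/36*e1 + 25/12*e2 - 1645/36*e3 + 365/24*e123


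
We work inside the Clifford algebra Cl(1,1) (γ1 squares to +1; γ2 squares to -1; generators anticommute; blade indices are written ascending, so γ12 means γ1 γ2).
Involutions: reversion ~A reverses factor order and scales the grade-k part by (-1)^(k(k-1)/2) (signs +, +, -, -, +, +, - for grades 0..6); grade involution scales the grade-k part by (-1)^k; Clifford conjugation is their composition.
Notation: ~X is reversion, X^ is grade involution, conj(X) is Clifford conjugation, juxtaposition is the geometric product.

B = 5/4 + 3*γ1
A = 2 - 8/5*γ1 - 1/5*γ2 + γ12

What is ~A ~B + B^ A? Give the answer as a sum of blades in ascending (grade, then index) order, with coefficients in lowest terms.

first term: -23/10 + 4*γ1 + 11/4*γ2 - 13/20*γ12
second term: 73/10 - 8*γ1 - 13/4*γ2 + 37/20*γ12
Answer: 5 - 4*γ1 - 1/2*γ2 + 6/5*γ12


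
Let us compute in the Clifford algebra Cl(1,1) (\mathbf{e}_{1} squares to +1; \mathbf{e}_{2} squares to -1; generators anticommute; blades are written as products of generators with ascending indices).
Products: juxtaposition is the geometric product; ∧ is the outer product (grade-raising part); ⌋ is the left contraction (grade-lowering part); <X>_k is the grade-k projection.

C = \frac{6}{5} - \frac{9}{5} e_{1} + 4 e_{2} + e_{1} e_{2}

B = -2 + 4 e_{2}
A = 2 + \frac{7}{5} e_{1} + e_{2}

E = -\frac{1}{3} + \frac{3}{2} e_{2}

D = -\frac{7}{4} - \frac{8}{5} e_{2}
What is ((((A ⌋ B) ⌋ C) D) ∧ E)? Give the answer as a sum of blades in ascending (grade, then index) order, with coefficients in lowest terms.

step 1: -8 + 8 e_{2}
step 2: -\frac{208}{5} + \frac{112}{5} e_{1} - 32 e_{2} - 8 e_{1} e_{2}
step 3: \frac{108}{5} - 52 e_{1} + \frac{3064}{25} e_{2} - \frac{546}{25} e_{1} e_{2}
step 4: -\frac{36}{5} + \frac{52}{3} e_{1} - \frac{634}{75} e_{2} - \frac{1768}{25} e_{1} e_{2}
Answer: -\frac{36}{5} + \frac{52}{3} e_{1} - \frac{634}{75} e_{2} - \frac{1768}{25} e_{1} e_{2}


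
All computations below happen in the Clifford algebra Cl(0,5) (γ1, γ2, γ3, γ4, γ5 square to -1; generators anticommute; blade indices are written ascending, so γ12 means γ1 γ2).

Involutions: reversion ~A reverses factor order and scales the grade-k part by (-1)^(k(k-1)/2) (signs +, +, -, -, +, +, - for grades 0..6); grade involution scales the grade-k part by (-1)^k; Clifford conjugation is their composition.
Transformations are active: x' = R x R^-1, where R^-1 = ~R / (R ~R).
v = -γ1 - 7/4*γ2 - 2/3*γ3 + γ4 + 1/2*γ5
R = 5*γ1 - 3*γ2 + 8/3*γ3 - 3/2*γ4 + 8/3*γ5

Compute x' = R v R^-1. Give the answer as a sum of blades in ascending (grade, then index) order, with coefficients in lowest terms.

~R = 5*γ1 - 3*γ2 + 8/3*γ3 - 3/2*γ4 + 8/3*γ5, and R ~R = -1817/36, so R^-1 = ~R / (-1817/36).
R v = 61/36 - 47/4*γ12 - 2/3*γ13 + 7/2*γ14 + 31/6*γ15 + 20/3*γ23 - 45/8*γ24 + 19/6*γ25 + 5/3*γ34 + 28/9*γ35 - 41/12*γ45
Answer: 1207/1817*γ1 + 14183/7268*γ2 + 886/1817*γ3 - 1634/1817*γ4 - 7403/10902*γ5


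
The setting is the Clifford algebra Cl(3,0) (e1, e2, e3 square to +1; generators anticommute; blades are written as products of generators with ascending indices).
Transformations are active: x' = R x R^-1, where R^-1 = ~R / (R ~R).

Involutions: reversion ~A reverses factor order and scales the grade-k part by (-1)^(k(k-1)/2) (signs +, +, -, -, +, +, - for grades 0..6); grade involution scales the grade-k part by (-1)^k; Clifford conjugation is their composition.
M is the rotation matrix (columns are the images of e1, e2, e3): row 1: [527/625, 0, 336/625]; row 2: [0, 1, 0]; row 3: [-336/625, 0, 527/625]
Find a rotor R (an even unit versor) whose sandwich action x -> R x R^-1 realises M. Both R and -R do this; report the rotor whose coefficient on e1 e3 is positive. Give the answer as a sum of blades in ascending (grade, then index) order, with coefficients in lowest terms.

Method: write R = a + b12*e1 e2 + b13*e1 e3 + b23*e2 e3 with a^2 + b12^2 + b13^2 + b23^2 = 1 (so R^-1 = ~R). Expanding the columns R e_j ~R gives tr M = 4a^2 - 1 and, from the antisymmetric part, M21 - M12 = -4a*b12, M13 - M31 = 4a*b13, M32 - M23 = -4a*b23.
Here tr M = 1679/625, so a^2 = (1 + tr M)/4 = 576/625 and a = ±24/25. Taking a = 24/25: M21 - M12 = 0, M13 - M31 = 672/625, M32 - M23 = 0, giving b12 = 0, b13 = 7/25, b23 = 0, i.e. R = 24/25 + 7/25*e1 e3.
Its e1 e3 coefficient is already positive.
Answer: 24/25 + 7/25*e1 e3. Key observation: the double cover Spin(3) -> SO(3) sends R and -R to the same matrix (trace 1679/625 here), so the stated sign of the e1 e3 coefficient is what selects one sheet.


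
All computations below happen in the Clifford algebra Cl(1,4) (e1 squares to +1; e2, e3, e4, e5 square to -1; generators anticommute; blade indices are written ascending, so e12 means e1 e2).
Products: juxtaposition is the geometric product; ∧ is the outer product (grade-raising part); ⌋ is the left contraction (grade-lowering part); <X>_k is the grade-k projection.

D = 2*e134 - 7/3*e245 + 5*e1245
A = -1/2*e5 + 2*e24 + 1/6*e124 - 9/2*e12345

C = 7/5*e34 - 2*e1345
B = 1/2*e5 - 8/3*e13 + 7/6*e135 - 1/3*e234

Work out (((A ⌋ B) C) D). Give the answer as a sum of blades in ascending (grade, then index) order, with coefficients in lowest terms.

step 1: 1/4 - 2/3*e3 + 7/12*e13
step 2: 14/15*e4 - 49/60*e14 + 7/20*e34 - 7/6*e45 + 4/3*e145 - 1/2*e1345
step 3: -7/10*e1 - 169/18*e2 + 49/30*e3 - e5 + 161/18*e12 - 28/15*e13 + 5/2*e23 + 343/180*e25 + 8/3*e35 + 7/6*e123 - 497/180*e125 - 7/3*e135 + 49/60*e235 - 7/4*e1235
Answer: -7/10*e1 - 169/18*e2 + 49/30*e3 - e5 + 161/18*e12 - 28/15*e13 + 5/2*e23 + 343/180*e25 + 8/3*e35 + 7/6*e123 - 497/180*e125 - 7/3*e135 + 49/60*e235 - 7/4*e1235


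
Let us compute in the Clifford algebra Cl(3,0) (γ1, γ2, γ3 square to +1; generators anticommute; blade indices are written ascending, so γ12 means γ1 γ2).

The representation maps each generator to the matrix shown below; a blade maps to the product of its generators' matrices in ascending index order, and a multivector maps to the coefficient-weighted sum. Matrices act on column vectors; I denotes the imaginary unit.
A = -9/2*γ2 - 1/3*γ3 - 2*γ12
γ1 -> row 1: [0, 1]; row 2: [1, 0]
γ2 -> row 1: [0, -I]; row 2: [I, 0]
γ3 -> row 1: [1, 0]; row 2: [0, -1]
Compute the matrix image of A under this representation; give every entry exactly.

Bivector images (products of the table entries): rho(γ12) = rho(γ1)rho(γ2) = row 1: [I, 0]; row 2: [0, -I].
M = (-9/2)*rho(γ2) + (-1/3)*rho(γ3) + (-2)*rho(γ12), summed entrywise:
Answer: row 1: [-1/3 - 2*I, 9*I/2]; row 2: [-9*I/2, 1/3 + 2*I]


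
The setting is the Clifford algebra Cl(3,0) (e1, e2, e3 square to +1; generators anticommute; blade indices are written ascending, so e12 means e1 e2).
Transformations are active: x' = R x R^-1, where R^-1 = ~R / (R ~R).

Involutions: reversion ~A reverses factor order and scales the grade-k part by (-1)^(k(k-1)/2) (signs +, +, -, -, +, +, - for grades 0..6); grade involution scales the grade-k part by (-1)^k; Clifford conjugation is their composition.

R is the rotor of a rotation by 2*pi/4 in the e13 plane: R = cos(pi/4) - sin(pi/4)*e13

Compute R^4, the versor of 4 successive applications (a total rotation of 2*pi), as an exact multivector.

The rotor phase is half the rotation angle and phases add under composition, so 4 steps in the e13 plane accumulate phase 4*(pi/4) = pi: R^4 = cos(pi) - sin(pi)*e13.
cos(pi) = -1 and sin(pi) = 0, so R^4 = -1. The total rotation 2*pi is 1 full turn, so every vector returns to itself, yet the rotor is -1, on the OTHER sheet of the double cover (an odd number of 2*pi turns).
Answer: -1


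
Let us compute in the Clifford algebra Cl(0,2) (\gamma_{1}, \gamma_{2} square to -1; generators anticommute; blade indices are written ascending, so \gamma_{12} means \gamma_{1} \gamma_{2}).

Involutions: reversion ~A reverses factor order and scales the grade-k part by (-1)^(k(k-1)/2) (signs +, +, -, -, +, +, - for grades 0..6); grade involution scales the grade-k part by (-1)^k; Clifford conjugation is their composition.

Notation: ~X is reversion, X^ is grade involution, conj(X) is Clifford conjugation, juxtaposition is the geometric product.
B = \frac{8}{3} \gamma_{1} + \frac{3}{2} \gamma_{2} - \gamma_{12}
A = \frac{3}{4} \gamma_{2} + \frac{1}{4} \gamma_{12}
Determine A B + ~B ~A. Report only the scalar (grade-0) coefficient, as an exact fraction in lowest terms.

first term: -\frac{7}{8} - \frac{9}{8} \gamma_{1} + \frac{2}{3} \gamma_{2} - 2 \gamma_{12}
second term: -\frac{7}{8} - \frac{9}{8} \gamma_{1} + \frac{2}{3} \gamma_{2} + 2 \gamma_{12}
Answer: -\frac{7}{4}


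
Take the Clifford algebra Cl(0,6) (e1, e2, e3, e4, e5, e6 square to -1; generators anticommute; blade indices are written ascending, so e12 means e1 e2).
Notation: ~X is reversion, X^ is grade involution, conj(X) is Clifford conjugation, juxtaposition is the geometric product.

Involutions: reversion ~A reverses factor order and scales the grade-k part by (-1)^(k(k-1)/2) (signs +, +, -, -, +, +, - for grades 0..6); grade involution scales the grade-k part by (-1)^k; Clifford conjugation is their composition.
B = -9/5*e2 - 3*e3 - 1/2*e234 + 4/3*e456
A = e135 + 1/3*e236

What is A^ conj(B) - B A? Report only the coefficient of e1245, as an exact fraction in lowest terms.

first term: -3*e15 - e26 + 3/5*e36 + 1/6*e46 - 9/5*e1235 - 1/2*e1245 - 4/3*e1346 + 4/9*e2345
second term: -3*e15 - e26 + 3/5*e36 + 1/6*e46 + 9/5*e1235 + 1/2*e1245 + 4/3*e1346 - 4/9*e2345
Answer: -1


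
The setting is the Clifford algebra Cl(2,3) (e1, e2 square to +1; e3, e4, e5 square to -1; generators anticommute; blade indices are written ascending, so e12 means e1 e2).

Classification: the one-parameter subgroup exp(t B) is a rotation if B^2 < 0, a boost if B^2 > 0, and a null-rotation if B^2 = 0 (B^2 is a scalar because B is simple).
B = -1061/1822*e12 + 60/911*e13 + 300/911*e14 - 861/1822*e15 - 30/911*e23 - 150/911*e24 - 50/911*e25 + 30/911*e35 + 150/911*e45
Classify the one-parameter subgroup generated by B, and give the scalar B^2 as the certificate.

B^2 term by term: the squares give (-1061/1822)^2*(e12)^2 + (60/911)^2*(e13)^2 + (300/911)^2*(e14)^2 + (-861/1822)^2*(e15)^2 + (-30/911)^2*(e23)^2 + (-150/911)^2*(e24)^2 + (-50/911)^2*(e25)^2 + (30/911)^2*(e35)^2 + (150/911)^2*(e45)^2 = 1125721/3319684*(-1) + 3600/829921*(+1) + 90000/829921*(+1) + 741321/3319684*(+1) + 900/829921*(+1) + 22500/829921*(+1) + 2500/829921*(+1) + 900/829921*(-1) + 22500/829921*(-1) = 0 (each basis 2-blade squares to minus the product of its generators' squares); cross terms between blades sharing an index anticommute and cancel; the commuting (index-disjoint) pairs give grade-4 terms 2*c*c'*(blade product), which cancel blade by blade — e1234: 18000/829921 - 18000/829921 = 0; e1235: -31830/829921 + 6000/829921 + 25830/829921 = 0; e1245: -159150/829921 + 30000/829921 + 129150/829921 = 0; e1345: 18000/829921 - 18000/829921 = 0; e2345: -9000/829921 + 9000/829921 = 0 — confirming B is simple. So B^2 = 0.
Answer: null-rotation, certificate B^2 = 0. Certificate logic: 0 is a conjugation-invariant scalar, so its sign fixes rotation versus boost versus null-rotation outright.


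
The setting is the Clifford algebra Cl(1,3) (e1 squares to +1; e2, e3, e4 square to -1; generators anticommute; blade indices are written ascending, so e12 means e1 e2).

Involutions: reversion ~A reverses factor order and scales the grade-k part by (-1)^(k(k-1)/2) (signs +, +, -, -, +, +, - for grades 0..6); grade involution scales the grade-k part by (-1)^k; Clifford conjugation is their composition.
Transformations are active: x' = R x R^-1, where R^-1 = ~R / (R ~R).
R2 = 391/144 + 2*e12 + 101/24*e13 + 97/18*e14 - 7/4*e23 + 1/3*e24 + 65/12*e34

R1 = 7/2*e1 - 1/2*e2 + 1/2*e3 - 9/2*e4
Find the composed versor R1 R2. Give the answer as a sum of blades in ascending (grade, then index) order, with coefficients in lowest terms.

Distribute over the terms of R1 (each basis-blade product reordered to ascending indices, repeated generators contracted through their squares):
(7/2*e1) R2 = 2737/288*e1 + 7*e2 + 707/48*e3 + 679/36*e4 - 49/8*e123 + 7/6*e124 + 455/24*e134
(-1/2*e2) R2 = -e1 - 391/288*e2 - 7/8*e3 + 1/6*e4 + 101/48*e123 + 97/36*e124 - 65/24*e234
(1/2*e3) R2 = 101/48*e1 - 7/8*e2 + 391/288*e3 - 65/24*e4 + e123 - 97/36*e134 - 1/6*e234
(-9/2*e4) R2 = -97/4*e1 - 3/2*e2 - 195/8*e3 - 391/32*e4 - 9*e124 - 303/16*e134 + 63/8*e234
Summing the partial products and collecting blades:
Answer: -3929/288*e1 + 941/288*e2 - 2639/288*e3 + 1181/288*e4 - 145/48*e123 - 185/36*e124 - 385/144*e134 + 5*e234


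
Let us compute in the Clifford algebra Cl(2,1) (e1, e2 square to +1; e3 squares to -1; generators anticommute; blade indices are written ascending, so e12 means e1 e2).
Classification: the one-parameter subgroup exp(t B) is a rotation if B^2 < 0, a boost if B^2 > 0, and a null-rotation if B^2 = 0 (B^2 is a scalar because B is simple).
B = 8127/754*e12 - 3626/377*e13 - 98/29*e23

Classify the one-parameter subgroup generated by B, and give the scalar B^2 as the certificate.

B^2 term by term: the squares give (8127/754)^2*(e12)^2 + (-3626/377)^2*(e13)^2 + (-98/29)^2*(e23)^2 = 66048129/568516*(-1) + 13147876/142129*(+1) + 9604/841*(+1) = -49/4 (each basis 2-blade squares to minus the product of its generators' squares); cross terms between blades sharing an index anticommute and cancel. So B^2 = -49/4.
Answer: rotation, certificate B^2 = -49/4. The invariant at work: B^2 = -49/4 is unchanged by conjugation, hence its sign classifies the subgroup whatever basis B is written in.


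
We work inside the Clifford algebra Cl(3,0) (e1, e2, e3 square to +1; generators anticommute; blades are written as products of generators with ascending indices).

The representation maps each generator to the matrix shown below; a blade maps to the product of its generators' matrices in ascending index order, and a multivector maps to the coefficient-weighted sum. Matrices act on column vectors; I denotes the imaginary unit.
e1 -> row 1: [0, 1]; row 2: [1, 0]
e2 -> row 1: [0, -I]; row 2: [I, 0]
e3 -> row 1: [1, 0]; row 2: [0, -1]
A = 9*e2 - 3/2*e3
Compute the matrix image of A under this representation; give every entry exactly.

M = (9)*rho(e2) + (-3/2)*rho(e3), summed entrywise:
Answer: row 1: [-3/2, -9*I]; row 2: [9*I, 3/2]


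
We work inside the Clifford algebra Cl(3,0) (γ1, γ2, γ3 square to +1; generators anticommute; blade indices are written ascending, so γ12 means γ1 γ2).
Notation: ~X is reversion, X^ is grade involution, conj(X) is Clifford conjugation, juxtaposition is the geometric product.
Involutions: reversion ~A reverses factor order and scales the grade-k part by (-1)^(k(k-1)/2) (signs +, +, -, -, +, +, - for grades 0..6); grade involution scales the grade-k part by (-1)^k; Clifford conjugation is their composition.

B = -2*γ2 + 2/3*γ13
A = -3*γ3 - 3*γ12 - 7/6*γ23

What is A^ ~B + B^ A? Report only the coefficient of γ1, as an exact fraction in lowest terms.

first term: 8*γ1 - 7/3*γ3 + 7/9*γ12 + 4*γ23
second term: 4*γ1 - 7/3*γ3 + 7/9*γ12 - 8*γ23
Answer: 12


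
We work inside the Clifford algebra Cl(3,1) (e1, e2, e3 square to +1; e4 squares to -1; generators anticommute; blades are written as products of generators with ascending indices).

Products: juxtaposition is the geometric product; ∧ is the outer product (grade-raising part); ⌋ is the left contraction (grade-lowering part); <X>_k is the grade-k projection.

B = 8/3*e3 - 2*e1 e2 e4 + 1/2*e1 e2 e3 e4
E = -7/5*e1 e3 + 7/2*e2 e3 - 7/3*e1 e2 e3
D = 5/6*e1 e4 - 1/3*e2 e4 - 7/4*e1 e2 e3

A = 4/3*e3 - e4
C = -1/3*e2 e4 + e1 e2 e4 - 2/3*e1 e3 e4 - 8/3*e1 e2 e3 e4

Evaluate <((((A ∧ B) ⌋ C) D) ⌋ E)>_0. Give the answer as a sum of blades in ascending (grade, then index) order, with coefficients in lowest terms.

step 1: 8/3*e3 e4 - 8/3*e1 e2 e3 e4
step 2: -64/9 - 16/9*e1 - 64/9*e1 e2
step 3: -112/9*e3 - 40/27*e4 - 32/9*e1 e4 + 28/9*e2 e3 + 224/27*e2 e4 + 112/9*e1 e2 e3 + 16/27*e1 e2 e4
step 4: 490/27 - 1372/135*e1 + 392/9*e2 + 784/27*e1 e2
step 5: 490/27
Answer: 490/27


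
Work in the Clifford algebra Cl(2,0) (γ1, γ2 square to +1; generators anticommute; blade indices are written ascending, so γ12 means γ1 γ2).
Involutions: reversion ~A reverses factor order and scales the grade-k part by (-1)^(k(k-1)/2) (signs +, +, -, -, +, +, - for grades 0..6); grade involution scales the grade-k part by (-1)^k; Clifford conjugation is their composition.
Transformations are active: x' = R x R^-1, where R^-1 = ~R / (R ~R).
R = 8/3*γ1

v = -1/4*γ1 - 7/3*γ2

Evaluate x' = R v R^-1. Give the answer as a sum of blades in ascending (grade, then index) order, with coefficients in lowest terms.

~R = 8/3*γ1, and R ~R = 64/9, so R^-1 = ~R / (64/9).
R v = -2/3 - 56/9*γ12
Answer: -1/4*γ1 + 7/3*γ2


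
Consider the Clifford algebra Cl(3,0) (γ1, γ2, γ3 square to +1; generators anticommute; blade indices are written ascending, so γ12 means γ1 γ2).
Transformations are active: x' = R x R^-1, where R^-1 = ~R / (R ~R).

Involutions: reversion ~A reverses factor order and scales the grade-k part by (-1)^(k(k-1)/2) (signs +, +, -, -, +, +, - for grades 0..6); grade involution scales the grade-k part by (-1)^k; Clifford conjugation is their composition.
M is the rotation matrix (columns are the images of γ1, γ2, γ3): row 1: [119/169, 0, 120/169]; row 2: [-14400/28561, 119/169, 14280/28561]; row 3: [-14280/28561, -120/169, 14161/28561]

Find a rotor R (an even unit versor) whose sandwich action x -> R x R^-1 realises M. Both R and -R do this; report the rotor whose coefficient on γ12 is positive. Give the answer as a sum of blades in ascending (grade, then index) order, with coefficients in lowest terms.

Method: write R = a + b12*γ12 + b13*γ13 + b23*γ23 with a^2 + b12^2 + b13^2 + b23^2 = 1 (so R^-1 = ~R). Expanding the columns R e_j ~R gives tr M = 4a^2 - 1 and, from the antisymmetric part, M21 - M12 = -4a*b12, M13 - M31 = 4a*b13, M32 - M23 = -4a*b23.
Here tr M = 54383/28561, so a^2 = (1 + tr M)/4 = 20736/28561 and a = ±144/169. Taking a = 144/169: M21 - M12 = -14400/28561, M13 - M31 = 34560/28561, M32 - M23 = -34560/28561, giving b12 = 25/169, b13 = 60/169, b23 = 60/169, i.e. R = 144/169 + 25/169*γ12 + 60/169*γ13 + 60/169*γ23.
Its γ12 coefficient is already positive.
Answer: 144/169 + 25/169*γ12 + 60/169*γ13 + 60/169*γ23. Key observation: the double cover Spin(3) -> SO(3) sends R and -R to the same matrix (trace 54383/28561 here), so the stated sign of the γ12 coefficient is what selects one sheet.


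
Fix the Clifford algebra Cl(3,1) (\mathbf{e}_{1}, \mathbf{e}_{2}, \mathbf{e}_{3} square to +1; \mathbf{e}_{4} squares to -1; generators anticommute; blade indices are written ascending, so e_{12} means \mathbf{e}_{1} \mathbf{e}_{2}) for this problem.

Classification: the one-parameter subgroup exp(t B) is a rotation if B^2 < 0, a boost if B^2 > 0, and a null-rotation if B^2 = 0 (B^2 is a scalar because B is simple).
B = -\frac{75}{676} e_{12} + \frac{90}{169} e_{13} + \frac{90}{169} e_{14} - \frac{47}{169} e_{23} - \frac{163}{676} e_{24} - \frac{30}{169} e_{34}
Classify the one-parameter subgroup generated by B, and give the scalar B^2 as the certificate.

B^2 term by term: the squares give (-\frac{75}{676})^2*(e_{12})^2 + (\frac{90}{169})^2*(e_{13})^2 + (\frac{90}{169})^2*(e_{14})^2 + (-\frac{47}{169})^2*(e_{23})^2 + (-\frac{163}{676})^2*(e_{24})^2 + (-\frac{30}{169})^2*(e_{34})^2 = \frac{5625}{456976}*(-1) + \frac{8100}{28561}*(-1) + \frac{8100}{28561}*(+1) + \frac{2209}{28561}*(-1) + \frac{26569}{456976}*(+1) + \frac{900}{28561}*(+1) = 0 (each basis 2-blade squares to minus the product of its generators' squares); cross terms between blades sharing an index anticommute and cancel; the commuting (index-disjoint) pairs give grade-4 terms 2*c*c'*(blade product), which cancel blade by blade — e_{1234}: \frac{1125}{28561} + \frac{7335}{28561} - \frac{8460}{28561} = 0 — confirming B is simple. So B^2 = 0.
Answer: null-rotation, certificate B^2 = 0. Note: conjugating B changes its blade decomposition but never the scalar B^2 = 0, whose sign settles the classification.


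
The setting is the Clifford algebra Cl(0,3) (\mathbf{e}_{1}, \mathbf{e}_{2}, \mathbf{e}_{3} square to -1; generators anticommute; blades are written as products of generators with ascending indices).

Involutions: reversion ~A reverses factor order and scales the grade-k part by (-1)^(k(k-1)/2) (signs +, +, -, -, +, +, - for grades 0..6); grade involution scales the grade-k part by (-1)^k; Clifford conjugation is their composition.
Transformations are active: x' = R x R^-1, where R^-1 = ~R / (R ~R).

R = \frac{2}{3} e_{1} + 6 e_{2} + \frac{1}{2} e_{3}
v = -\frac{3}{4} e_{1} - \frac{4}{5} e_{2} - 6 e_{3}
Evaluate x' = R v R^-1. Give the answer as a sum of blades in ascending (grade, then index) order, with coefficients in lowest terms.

~R = \frac{2}{3} e_{1} + 6 e_{2} + \frac{1}{2} e_{3}, and R ~R = -\frac{1321}{36}, so R^-1 = ~R / (-\frac{1321}{36}).
R v = \frac{83}{10} + \frac{119}{30} e_{1} e_{2} - \frac{29}{8} e_{1} e_{3} - \frac{178}{5} e_{2} e_{3}
Answer: \frac{11847}{26420} e_{1} - \frac{12644}{6605} e_{2} + \frac{38136}{6605} e_{3}


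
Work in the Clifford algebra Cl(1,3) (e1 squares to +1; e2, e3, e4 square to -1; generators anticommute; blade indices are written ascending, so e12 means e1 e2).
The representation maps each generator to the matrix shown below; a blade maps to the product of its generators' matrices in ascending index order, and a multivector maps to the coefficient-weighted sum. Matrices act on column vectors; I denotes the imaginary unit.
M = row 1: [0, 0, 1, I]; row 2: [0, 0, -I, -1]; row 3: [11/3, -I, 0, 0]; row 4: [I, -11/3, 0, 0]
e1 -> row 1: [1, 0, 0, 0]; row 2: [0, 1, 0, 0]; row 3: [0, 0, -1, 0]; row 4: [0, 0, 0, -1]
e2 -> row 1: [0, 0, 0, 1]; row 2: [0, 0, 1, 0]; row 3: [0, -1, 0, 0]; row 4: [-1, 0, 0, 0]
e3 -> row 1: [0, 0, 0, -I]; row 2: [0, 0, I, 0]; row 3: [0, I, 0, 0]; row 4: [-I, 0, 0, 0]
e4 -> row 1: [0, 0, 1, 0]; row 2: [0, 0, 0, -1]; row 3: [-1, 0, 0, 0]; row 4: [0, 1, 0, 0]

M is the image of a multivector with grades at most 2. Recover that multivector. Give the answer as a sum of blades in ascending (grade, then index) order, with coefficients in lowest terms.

Method: the blade images are trace-orthogonal — tr(rho(e_A) rho(e_B)^-1) = 4 if A = B and 0 otherwise — and rho(e_A)^-1 = (e_A)^2 * rho(e_A) with (e_A)^2 = +1 or -1, so the coefficient of e_A in the preimage is (e_A)^2 * tr(M rho(e_A))/4.
Nonzero projections over blades of grade <= 2: e3: (e3)^2 = -1, tr(M rho(e3)) = 4, coefficient -1; e4: (e4)^2 = -1, tr(M rho(e4)) = 16/3, coefficient -4/3; e14: (e14)^2 = +1, tr(M rho(e14)) = 28/3, coefficient 7/3. Every other blade of grade <= 2 projects to 0.
Answer: -e3 - 4/3*e4 + 7/3*e14


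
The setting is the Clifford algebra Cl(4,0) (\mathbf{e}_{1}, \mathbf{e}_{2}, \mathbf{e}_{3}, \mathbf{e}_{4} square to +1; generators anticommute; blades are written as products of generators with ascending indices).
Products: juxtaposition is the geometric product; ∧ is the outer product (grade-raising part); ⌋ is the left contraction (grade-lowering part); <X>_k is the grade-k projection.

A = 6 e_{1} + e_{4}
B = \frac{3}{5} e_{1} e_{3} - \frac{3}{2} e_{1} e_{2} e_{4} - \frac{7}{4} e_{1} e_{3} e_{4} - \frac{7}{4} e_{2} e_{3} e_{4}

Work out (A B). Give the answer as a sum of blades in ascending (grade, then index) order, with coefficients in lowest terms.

step 1: \frac{18}{5} e_{3} - \frac{3}{2} e_{1} e_{2} - \frac{7}{4} e_{1} e_{3} - \frac{7}{4} e_{2} e_{3} - 9 e_{2} e_{4} - \frac{21}{2} e_{3} e_{4} + \frac{3}{5} e_{1} e_{3} e_{4} - \frac{21}{2} e_{1} e_{2} e_{3} e_{4}
Answer: \frac{18}{5} e_{3} - \frac{3}{2} e_{1} e_{2} - \frac{7}{4} e_{1} e_{3} - \frac{7}{4} e_{2} e_{3} - 9 e_{2} e_{4} - \frac{21}{2} e_{3} e_{4} + \frac{3}{5} e_{1} e_{3} e_{4} - \frac{21}{2} e_{1} e_{2} e_{3} e_{4}


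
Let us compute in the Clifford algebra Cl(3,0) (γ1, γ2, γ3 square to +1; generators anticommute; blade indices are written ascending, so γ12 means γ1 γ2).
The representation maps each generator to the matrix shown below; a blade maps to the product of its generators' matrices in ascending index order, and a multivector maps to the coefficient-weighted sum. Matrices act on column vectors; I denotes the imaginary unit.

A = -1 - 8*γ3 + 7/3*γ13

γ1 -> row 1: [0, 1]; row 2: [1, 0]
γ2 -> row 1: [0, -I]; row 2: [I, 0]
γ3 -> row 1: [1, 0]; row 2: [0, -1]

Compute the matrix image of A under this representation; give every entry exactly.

Bivector images (products of the table entries): rho(γ13) = rho(γ1)rho(γ3) = row 1: [0, -1]; row 2: [1, 0].
M = (-1)*1 + (-8)*rho(γ3) + (7/3)*rho(γ13), summed entrywise (1 is the identity matrix):
Answer: row 1: [-9, -7/3]; row 2: [7/3, 7]


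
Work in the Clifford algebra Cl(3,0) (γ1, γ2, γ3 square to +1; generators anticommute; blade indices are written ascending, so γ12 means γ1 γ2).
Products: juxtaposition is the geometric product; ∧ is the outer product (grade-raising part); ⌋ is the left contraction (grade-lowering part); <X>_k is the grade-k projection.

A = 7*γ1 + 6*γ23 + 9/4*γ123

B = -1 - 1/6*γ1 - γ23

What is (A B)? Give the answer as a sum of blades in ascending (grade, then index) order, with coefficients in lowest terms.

step 1: 29/6 - 19/4*γ1 - 51/8*γ23 - 41/4*γ123
Answer: 29/6 - 19/4*γ1 - 51/8*γ23 - 41/4*γ123


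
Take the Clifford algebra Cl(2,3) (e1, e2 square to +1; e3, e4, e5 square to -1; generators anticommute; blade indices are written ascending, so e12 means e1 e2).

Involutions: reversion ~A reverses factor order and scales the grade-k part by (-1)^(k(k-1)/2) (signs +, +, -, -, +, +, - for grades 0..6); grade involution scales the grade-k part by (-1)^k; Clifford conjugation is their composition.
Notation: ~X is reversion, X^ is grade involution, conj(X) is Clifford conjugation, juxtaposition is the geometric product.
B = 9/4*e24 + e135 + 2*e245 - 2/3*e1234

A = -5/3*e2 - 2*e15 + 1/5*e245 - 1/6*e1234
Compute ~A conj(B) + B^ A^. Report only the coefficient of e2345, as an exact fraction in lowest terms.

first term: 23/45 - 2*e3 + 15/4*e4 + 9/20*e5 - 3/8*e13 - 10/3*e45 - 4*e124 - 10/9*e134 + 1/5*e135 + 1/6*e245 - 1/5*e1234 + 5/3*e1235 - 9/2*e1245 - 4/3*e2345
second term: -13/45 - 2*e3 - 15/4*e4 - 9/20*e5 + 3/8*e13 - 10/3*e45 + 4*e124 - 10/9*e134 - 7/15*e135 - 1/6*e245 + 1/5*e1234 - 5/3*e1235 - 9/2*e1245 - 4/3*e2345
Answer: -8/3


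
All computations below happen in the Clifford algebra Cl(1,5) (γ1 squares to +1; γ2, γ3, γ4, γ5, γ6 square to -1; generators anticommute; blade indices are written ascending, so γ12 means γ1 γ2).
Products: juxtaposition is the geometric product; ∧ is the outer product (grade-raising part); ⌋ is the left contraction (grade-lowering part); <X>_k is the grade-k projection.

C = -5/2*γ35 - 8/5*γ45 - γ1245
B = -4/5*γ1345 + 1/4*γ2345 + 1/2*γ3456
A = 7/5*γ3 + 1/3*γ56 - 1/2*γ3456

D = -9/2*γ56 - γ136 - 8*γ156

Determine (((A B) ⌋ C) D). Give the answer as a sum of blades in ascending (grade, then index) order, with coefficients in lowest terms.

step 1: -1/4 - 2/5*γ16 + 1/8*γ26 - 1/6*γ34 - 28/25*γ145 + 7/20*γ245 - 7/10*γ456 - 4/15*γ1346 + 1/12*γ2346
step 2: 7/20*γ1 - 28/25*γ2 + 5/8*γ35 + 2/5*γ45 + 1/4*γ1245
step 3: 197/80*γ36 + 9/5*γ46 - 14/5*γ56 + 5*γ136 + 16/5*γ146 - 11/5*γ156 - 2*γ246 + 126/25*γ256 - 28/25*γ1236 + 9/8*γ1246 - 224/25*γ1256 - 2/5*γ13456 + 1/4*γ23456
Answer: 197/80*γ36 + 9/5*γ46 - 14/5*γ56 + 5*γ136 + 16/5*γ146 - 11/5*γ156 - 2*γ246 + 126/25*γ256 - 28/25*γ1236 + 9/8*γ1246 - 224/25*γ1256 - 2/5*γ13456 + 1/4*γ23456


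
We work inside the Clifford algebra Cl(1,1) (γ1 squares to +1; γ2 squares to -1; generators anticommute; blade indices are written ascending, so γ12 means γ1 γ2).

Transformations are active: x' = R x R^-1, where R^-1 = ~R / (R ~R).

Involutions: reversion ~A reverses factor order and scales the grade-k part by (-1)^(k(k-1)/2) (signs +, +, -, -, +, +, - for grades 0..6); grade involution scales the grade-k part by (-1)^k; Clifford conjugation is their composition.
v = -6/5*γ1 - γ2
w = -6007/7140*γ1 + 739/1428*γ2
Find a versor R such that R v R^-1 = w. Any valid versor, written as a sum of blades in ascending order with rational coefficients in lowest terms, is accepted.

The midline construction: v and w both square to 11/25, so reflecting in their sum -2915/1428*γ1 - 689/1428*γ2 exchanges them.
Answer: -2915/1428*γ1 - 689/1428*γ2


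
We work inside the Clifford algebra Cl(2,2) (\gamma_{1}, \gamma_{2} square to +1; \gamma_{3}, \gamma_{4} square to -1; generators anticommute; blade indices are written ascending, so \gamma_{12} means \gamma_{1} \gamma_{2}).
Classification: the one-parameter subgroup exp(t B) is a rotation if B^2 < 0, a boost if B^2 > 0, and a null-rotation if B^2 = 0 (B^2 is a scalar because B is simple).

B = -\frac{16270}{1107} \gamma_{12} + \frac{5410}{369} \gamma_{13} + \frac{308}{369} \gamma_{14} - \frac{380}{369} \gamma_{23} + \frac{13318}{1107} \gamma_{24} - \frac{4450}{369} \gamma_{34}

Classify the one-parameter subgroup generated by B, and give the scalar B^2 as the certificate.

B^2 term by term: the squares give (-\frac{16270}{1107})^2*(\gamma_{12})^2 + (\frac{5410}{369})^2*(\gamma_{13})^2 + (\frac{308}{369})^2*(\gamma_{14})^2 + (-\frac{380}{369})^2*(\gamma_{23})^2 + (\frac{13318}{1107})^2*(\gamma_{24})^2 + (-\frac{4450}{369})^2*(\gamma_{34})^2 = \frac{264712900}{1225449}*(-1) + \frac{29268100}{136161}*(+1) + \frac{94864}{136161}*(+1) + \frac{144400}{136161}*(+1) + \frac{177369124}{1225449}*(+1) + \frac{19802500}{136161}*(-1) = 0 (each basis 2-blade squares to minus the product of its generators' squares); cross terms between blades sharing an index anticommute and cancel; the commuting (index-disjoint) pairs give grade-4 terms 2*c*c'*(blade product), which cancel blade by blade — \gamma_{1234}: \frac{144803000}{408483} - \frac{144100760}{408483} - \frac{234080}{136161} = 0 — confirming B is simple. So B^2 = 0.
Answer: null-rotation, certificate B^2 = 0. Certificate logic: 0 is a conjugation-invariant scalar, so its sign fixes rotation versus boost versus null-rotation outright.


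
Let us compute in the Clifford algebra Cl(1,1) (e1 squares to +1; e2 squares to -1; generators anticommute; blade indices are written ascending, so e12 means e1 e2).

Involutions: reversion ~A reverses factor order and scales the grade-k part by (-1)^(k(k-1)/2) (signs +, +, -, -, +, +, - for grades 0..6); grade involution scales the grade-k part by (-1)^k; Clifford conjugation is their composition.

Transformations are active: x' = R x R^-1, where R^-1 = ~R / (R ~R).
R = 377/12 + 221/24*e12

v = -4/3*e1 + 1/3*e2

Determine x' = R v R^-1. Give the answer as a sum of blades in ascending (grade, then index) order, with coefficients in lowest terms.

~R = 377/12 - 221/24*e12, and R ~R = 173225/192, so R^-1 = ~R / (173225/192).
R v = -1079/24*e1 + 91/4*e2
Answer: -5528/3075*e1 + 3847/3075*e2


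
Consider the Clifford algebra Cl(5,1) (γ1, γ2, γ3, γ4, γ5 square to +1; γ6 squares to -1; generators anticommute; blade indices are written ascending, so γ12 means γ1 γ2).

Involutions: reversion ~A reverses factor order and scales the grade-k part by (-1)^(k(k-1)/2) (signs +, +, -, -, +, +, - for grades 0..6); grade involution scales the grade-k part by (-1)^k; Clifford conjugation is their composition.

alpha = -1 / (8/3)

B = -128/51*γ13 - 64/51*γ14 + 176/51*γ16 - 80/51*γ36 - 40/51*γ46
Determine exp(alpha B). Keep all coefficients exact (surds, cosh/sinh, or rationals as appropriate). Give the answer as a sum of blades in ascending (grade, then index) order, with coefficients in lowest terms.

B^2 term by term: the squares give (-128/51)^2*(γ13)^2 + (-64/51)^2*(γ14)^2 + (176/51)^2*(γ16)^2 + (-80/51)^2*(γ36)^2 + (-40/51)^2*(γ46)^2 = 16384/2601*(-1) + 4096/2601*(-1) + 30976/2601*(+1) + 6400/2601*(+1) + 1600/2601*(+1) = 64/9 (each basis 2-blade squares to minus the product of its generators' squares); cross terms between blades sharing an index anticommute and cancel; the commuting (index-disjoint) pairs give grade-4 terms 2*c*c'*(blade product), which cancel blade by blade — γ1346: 10240/2601 - 10240/2601 = 0 — confirming B is simple. So B^2 = 64/9.
B^2 = 64/9 — since the square is positive, the closed form is hyperbolic: l = 8/3, alpha*l = -1, so exp(alpha B) = cosh(-1) + (sinh(-1)/(8/3))*B = cosh(1) + (-3*sinh(1)/8)*B.
Answer: cosh(1) + 16*sinh(1)/17*γ13 + 8*sinh(1)/17*γ14 - 22*sinh(1)/17*γ16 + 10*sinh(1)/17*γ36 + 5*sinh(1)/17*γ46


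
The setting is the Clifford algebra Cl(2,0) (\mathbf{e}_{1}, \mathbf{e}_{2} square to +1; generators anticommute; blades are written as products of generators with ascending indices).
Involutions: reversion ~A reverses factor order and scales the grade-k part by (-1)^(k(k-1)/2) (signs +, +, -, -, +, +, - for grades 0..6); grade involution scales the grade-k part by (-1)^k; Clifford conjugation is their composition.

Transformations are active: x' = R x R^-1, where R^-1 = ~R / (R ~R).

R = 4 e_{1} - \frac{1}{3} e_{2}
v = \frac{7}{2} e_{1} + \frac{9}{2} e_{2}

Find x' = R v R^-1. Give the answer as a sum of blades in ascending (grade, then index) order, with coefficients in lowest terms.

~R = 4 e_{1} - \frac{1}{3} e_{2}, and R ~R = \frac{145}{9}, so R^-1 = ~R / (\frac{145}{9}).
R v = \frac{25}{2} + \frac{115}{6} e_{1} e_{2}
Answer: \frac{157}{58} e_{1} - \frac{291}{58} e_{2}


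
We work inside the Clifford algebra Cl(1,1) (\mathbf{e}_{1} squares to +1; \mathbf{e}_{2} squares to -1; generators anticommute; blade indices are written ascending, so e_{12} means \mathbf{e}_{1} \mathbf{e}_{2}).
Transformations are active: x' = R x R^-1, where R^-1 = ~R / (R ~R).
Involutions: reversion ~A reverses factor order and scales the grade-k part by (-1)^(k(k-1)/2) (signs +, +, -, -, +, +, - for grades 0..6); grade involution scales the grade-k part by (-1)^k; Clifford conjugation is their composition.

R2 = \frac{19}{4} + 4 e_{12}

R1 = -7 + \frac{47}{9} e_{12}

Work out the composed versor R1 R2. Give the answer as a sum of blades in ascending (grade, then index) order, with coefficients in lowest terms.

Distribute over the terms of R1 (each basis-blade product reordered to ascending indices, repeated generators contracted through their squares):
(-7) R2 = -\frac{133}{4} - 28 e_{12}
(\frac{47}{9} e_{12}) R2 = \frac{188}{9} + \frac{893}{36} e_{12}
Summing the partial products and collecting blades:
Answer: -\frac{445}{36} - \frac{115}{36} e_{12}


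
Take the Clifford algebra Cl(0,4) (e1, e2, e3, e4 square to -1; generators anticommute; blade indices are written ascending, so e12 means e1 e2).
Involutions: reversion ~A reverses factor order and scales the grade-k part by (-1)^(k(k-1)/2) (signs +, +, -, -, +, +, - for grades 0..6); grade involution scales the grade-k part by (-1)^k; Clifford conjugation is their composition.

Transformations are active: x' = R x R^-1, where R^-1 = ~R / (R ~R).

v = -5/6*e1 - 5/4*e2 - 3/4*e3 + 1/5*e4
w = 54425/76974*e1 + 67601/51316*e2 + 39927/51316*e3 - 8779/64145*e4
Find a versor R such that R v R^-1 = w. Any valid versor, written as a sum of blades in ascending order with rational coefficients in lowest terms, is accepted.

The midline construction: v and w both square to -5147/1800, so reflecting in their sum -1620/12829*e1 + 864/12829*e2 + 360/12829*e3 + 810/12829*e4 exchanges them.
Answer: -1620/12829*e1 + 864/12829*e2 + 360/12829*e3 + 810/12829*e4


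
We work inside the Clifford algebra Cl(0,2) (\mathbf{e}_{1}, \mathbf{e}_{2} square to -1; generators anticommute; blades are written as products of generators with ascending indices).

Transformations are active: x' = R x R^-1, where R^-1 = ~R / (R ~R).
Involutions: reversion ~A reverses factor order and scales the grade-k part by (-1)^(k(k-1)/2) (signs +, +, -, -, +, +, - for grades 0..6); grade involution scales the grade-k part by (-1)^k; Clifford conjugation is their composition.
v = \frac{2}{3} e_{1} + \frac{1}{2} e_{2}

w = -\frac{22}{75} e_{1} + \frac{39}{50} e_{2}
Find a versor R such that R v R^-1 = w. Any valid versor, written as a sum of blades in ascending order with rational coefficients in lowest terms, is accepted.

Why this works: both vectors square to -\frac{25}{36}, so q(v) = q(w) and R = v + w = \frac{28}{75} e_{1} + \frac{32}{25} e_{2} carries v to w — its own direction survives, the complement (v - w)/2 flips.
Answer: \frac{28}{75} e_{1} + \frac{32}{25} e_{2}
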